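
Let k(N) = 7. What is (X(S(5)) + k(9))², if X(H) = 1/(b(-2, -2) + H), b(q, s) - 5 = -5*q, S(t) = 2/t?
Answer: 295936/5929 ≈ 49.913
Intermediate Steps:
b(q, s) = 5 - 5*q
X(H) = 1/(15 + H) (X(H) = 1/((5 - 5*(-2)) + H) = 1/((5 + 10) + H) = 1/(15 + H))
(X(S(5)) + k(9))² = (1/(15 + 2/5) + 7)² = (1/(15 + 2*(⅕)) + 7)² = (1/(15 + ⅖) + 7)² = (1/(77/5) + 7)² = (5/77 + 7)² = (544/77)² = 295936/5929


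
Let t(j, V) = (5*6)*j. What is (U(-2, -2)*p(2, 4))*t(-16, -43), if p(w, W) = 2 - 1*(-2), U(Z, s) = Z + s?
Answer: 7680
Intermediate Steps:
p(w, W) = 4 (p(w, W) = 2 + 2 = 4)
t(j, V) = 30*j
(U(-2, -2)*p(2, 4))*t(-16, -43) = ((-2 - 2)*4)*(30*(-16)) = -4*4*(-480) = -16*(-480) = 7680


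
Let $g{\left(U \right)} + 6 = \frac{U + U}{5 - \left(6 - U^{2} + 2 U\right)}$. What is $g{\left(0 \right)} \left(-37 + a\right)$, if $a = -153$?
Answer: $1140$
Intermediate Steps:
$g{\left(U \right)} = -6 + \frac{2 U}{-1 + U^{2} - 2 U}$ ($g{\left(U \right)} = -6 + \frac{U + U}{5 - \left(6 - U^{2} + 2 U\right)} = -6 + \frac{2 U}{5 - \left(6 - U^{2} + 2 U\right)} = -6 + \frac{2 U}{-1 + U^{2} - 2 U}$)
$g{\left(0 \right)} \left(-37 + a\right) = \frac{2 \left(-3 - 0 + 3 \cdot 0^{2}\right)}{1 - 0^{2} + 2 \cdot 0} \left(-37 - 153\right) = \frac{2 \left(-3 + 0 + 3 \cdot 0\right)}{1 - 0 + 0} \left(-190\right) = \frac{2 \left(-3 + 0 + 0\right)}{1 + 0 + 0} \left(-190\right) = 2 \cdot 1^{-1} \left(-3\right) \left(-190\right) = 2 \cdot 1 \left(-3\right) \left(-190\right) = \left(-6\right) \left(-190\right) = 1140$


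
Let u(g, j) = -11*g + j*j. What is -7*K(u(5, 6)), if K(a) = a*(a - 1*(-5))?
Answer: -1862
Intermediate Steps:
u(g, j) = j² - 11*g (u(g, j) = -11*g + j² = j² - 11*g)
K(a) = a*(5 + a) (K(a) = a*(a + 5) = a*(5 + a))
-7*K(u(5, 6)) = -7*(6² - 11*5)*(5 + (6² - 11*5)) = -7*(36 - 55)*(5 + (36 - 55)) = -(-133)*(5 - 19) = -(-133)*(-14) = -7*266 = -1862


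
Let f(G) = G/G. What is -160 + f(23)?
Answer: -159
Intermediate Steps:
f(G) = 1
-160 + f(23) = -160 + 1 = -159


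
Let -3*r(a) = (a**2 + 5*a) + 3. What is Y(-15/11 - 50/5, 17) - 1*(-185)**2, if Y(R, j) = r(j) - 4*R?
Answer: -1132072/33 ≈ -34305.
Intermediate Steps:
r(a) = -1 - 5*a/3 - a**2/3 (r(a) = -((a**2 + 5*a) + 3)/3 = -(3 + a**2 + 5*a)/3 = -1 - 5*a/3 - a**2/3)
Y(R, j) = -1 - 4*R - 5*j/3 - j**2/3 (Y(R, j) = (-1 - 5*j/3 - j**2/3) - 4*R = -1 - 4*R - 5*j/3 - j**2/3)
Y(-15/11 - 50/5, 17) - 1*(-185)**2 = (-1 - 4*(-15/11 - 50/5) - 5/3*17 - 1/3*17**2) - 1*(-185)**2 = (-1 - 4*(-15*1/11 - 50*1/5) - 85/3 - 1/3*289) - 1*34225 = (-1 - 4*(-15/11 - 10) - 85/3 - 289/3) - 34225 = (-1 - 4*(-125/11) - 85/3 - 289/3) - 34225 = (-1 + 500/11 - 85/3 - 289/3) - 34225 = -2647/33 - 34225 = -1132072/33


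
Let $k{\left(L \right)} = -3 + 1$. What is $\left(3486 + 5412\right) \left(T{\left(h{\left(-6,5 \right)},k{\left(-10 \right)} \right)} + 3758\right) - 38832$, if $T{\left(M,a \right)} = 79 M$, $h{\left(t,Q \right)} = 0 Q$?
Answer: $33399852$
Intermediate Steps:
$k{\left(L \right)} = -2$
$h{\left(t,Q \right)} = 0$
$\left(3486 + 5412\right) \left(T{\left(h{\left(-6,5 \right)},k{\left(-10 \right)} \right)} + 3758\right) - 38832 = \left(3486 + 5412\right) \left(79 \cdot 0 + 3758\right) - 38832 = 8898 \left(0 + 3758\right) - 38832 = 8898 \cdot 3758 - 38832 = 33438684 - 38832 = 33399852$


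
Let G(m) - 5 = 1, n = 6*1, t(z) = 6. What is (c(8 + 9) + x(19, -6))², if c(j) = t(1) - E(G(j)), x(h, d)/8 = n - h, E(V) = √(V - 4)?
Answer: (98 + √2)² ≈ 9883.2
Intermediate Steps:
n = 6
G(m) = 6 (G(m) = 5 + 1 = 6)
E(V) = √(-4 + V)
x(h, d) = 48 - 8*h (x(h, d) = 8*(6 - h) = 48 - 8*h)
c(j) = 6 - √2 (c(j) = 6 - √(-4 + 6) = 6 - √2)
(c(8 + 9) + x(19, -6))² = ((6 - √2) + (48 - 8*19))² = ((6 - √2) + (48 - 152))² = ((6 - √2) - 104)² = (-98 - √2)²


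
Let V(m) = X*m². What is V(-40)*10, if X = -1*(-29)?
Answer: 464000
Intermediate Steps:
X = 29
V(m) = 29*m²
V(-40)*10 = (29*(-40)²)*10 = (29*1600)*10 = 46400*10 = 464000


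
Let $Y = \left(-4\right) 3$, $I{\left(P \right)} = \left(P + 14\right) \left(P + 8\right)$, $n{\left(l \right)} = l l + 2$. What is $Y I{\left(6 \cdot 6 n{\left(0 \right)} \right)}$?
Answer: $-82560$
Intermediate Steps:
$n{\left(l \right)} = 2 + l^{2}$ ($n{\left(l \right)} = l^{2} + 2 = 2 + l^{2}$)
$I{\left(P \right)} = \left(8 + P\right) \left(14 + P\right)$ ($I{\left(P \right)} = \left(14 + P\right) \left(8 + P\right) = \left(8 + P\right) \left(14 + P\right)$)
$Y = -12$
$Y I{\left(6 \cdot 6 n{\left(0 \right)} \right)} = - 12 \left(112 + \left(6 \cdot 6 \left(2 + 0^{2}\right)\right)^{2} + 22 \cdot 6 \cdot 6 \left(2 + 0^{2}\right)\right) = - 12 \left(112 + \left(36 \left(2 + 0\right)\right)^{2} + 22 \cdot 36 \left(2 + 0\right)\right) = - 12 \left(112 + \left(36 \cdot 2\right)^{2} + 22 \cdot 36 \cdot 2\right) = - 12 \left(112 + 72^{2} + 22 \cdot 72\right) = - 12 \left(112 + 5184 + 1584\right) = \left(-12\right) 6880 = -82560$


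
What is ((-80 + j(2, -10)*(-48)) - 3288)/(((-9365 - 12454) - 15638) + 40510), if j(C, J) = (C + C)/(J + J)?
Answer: -16792/15265 ≈ -1.1000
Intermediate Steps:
j(C, J) = C/J (j(C, J) = (2*C)/((2*J)) = (2*C)*(1/(2*J)) = C/J)
((-80 + j(2, -10)*(-48)) - 3288)/(((-9365 - 12454) - 15638) + 40510) = ((-80 + (2/(-10))*(-48)) - 3288)/(((-9365 - 12454) - 15638) + 40510) = ((-80 + (2*(-⅒))*(-48)) - 3288)/((-21819 - 15638) + 40510) = ((-80 - ⅕*(-48)) - 3288)/(-37457 + 40510) = ((-80 + 48/5) - 3288)/3053 = (-352/5 - 3288)*(1/3053) = -16792/5*1/3053 = -16792/15265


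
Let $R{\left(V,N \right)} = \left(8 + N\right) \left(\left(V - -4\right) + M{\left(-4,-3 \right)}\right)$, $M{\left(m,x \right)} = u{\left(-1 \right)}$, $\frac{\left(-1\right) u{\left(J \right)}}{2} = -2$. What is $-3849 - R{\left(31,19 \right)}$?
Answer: $-4902$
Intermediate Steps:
$u{\left(J \right)} = 4$ ($u{\left(J \right)} = \left(-2\right) \left(-2\right) = 4$)
$M{\left(m,x \right)} = 4$
$R{\left(V,N \right)} = \left(8 + N\right) \left(8 + V\right)$ ($R{\left(V,N \right)} = \left(8 + N\right) \left(\left(V - -4\right) + 4\right) = \left(8 + N\right) \left(\left(V + 4\right) + 4\right) = \left(8 + N\right) \left(\left(4 + V\right) + 4\right) = \left(8 + N\right) \left(8 + V\right)$)
$-3849 - R{\left(31,19 \right)} = -3849 - \left(64 + 8 \cdot 19 + 8 \cdot 31 + 19 \cdot 31\right) = -3849 - \left(64 + 152 + 248 + 589\right) = -3849 - 1053 = -4902$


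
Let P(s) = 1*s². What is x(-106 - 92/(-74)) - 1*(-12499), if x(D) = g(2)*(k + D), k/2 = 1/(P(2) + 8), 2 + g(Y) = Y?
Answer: 12499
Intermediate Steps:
g(Y) = -2 + Y
P(s) = s²
k = ⅙ (k = 2/(2² + 8) = 2/(4 + 8) = 2/12 = 2*(1/12) = ⅙ ≈ 0.16667)
x(D) = 0 (x(D) = (-2 + 2)*(⅙ + D) = 0*(⅙ + D) = 0)
x(-106 - 92/(-74)) - 1*(-12499) = 0 - 1*(-12499) = 0 + 12499 = 12499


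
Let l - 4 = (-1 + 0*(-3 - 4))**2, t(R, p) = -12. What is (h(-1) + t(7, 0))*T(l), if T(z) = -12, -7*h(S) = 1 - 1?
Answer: 144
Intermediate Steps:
h(S) = 0 (h(S) = -(1 - 1)/7 = -1/7*0 = 0)
l = 5 (l = 4 + (-1 + 0*(-3 - 4))**2 = 4 + (-1 + 0*(-7))**2 = 4 + (-1 + 0)**2 = 4 + (-1)**2 = 4 + 1 = 5)
(h(-1) + t(7, 0))*T(l) = (0 - 12)*(-12) = -12*(-12) = 144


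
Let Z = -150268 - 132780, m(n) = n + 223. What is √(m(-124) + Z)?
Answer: I*√282949 ≈ 531.93*I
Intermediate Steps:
m(n) = 223 + n
Z = -283048
√(m(-124) + Z) = √((223 - 124) - 283048) = √(99 - 283048) = √(-282949) = I*√282949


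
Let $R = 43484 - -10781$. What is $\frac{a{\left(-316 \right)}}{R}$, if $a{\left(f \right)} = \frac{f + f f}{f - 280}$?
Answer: $- \frac{4977}{1617097} \approx -0.0030777$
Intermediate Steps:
$a{\left(f \right)} = \frac{f + f^{2}}{-280 + f}$
$R = 54265$ ($R = 43484 + 10781 = 54265$)
$\frac{a{\left(-316 \right)}}{R} = \frac{\left(-316\right) \frac{1}{-280 - 316} \left(1 - 316\right)}{54265} = \left(-316\right) \frac{1}{-596} \left(-315\right) \frac{1}{54265} = \left(-316\right) \left(- \frac{1}{596}\right) \left(-315\right) \frac{1}{54265} = \left(- \frac{24885}{149}\right) \frac{1}{54265} = - \frac{4977}{1617097}$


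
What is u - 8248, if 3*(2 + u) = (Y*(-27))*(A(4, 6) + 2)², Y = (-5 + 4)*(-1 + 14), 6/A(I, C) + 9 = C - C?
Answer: -8042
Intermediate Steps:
A(I, C) = -⅔ (A(I, C) = 6/(-9 + (C - C)) = 6/(-9 + 0) = 6/(-9) = 6*(-⅑) = -⅔)
Y = -13 (Y = -1*13 = -13)
u = 206 (u = -2 + ((-13*(-27))*(-⅔ + 2)²)/3 = -2 + (351*(4/3)²)/3 = -2 + (351*(16/9))/3 = -2 + (⅓)*624 = -2 + 208 = 206)
u - 8248 = 206 - 8248 = -8042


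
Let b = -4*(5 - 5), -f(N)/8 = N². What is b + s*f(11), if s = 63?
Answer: -60984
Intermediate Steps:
f(N) = -8*N²
b = 0 (b = -4*0 = 0)
b + s*f(11) = 0 + 63*(-8*11²) = 0 + 63*(-8*121) = 0 + 63*(-968) = 0 - 60984 = -60984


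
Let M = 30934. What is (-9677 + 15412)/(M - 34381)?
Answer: -5735/3447 ≈ -1.6638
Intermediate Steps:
(-9677 + 15412)/(M - 34381) = (-9677 + 15412)/(30934 - 34381) = 5735/(-3447) = 5735*(-1/3447) = -5735/3447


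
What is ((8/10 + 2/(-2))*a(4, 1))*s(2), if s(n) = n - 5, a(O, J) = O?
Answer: 12/5 ≈ 2.4000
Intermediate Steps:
s(n) = -5 + n
((8/10 + 2/(-2))*a(4, 1))*s(2) = ((8/10 + 2/(-2))*4)*(-5 + 2) = ((8*(⅒) + 2*(-½))*4)*(-3) = ((⅘ - 1)*4)*(-3) = -⅕*4*(-3) = -⅘*(-3) = 12/5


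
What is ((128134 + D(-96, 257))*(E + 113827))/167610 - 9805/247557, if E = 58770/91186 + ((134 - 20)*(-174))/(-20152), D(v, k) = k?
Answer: 55402093171125657710543/635389759110670212 ≈ 87194.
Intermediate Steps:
E = 374137317/229697534 (E = 58770*(1/91186) + (114*(-174))*(-1/20152) = 29385/45593 - 19836*(-1/20152) = 29385/45593 + 4959/5038 = 374137317/229697534 ≈ 1.6288)
((128134 + D(-96, 257))*(E + 113827))/167610 - 9805/247557 = ((128134 + 257)*(374137317/229697534 + 113827))/167610 - 9805/247557 = (128391*(26146155339935/229697534))*(1/167610) - 9805*1/247557 = (3356931030249594585/229697534)*(1/167610) - 9805/247557 = 223795402016639639/2566640244916 - 9805/247557 = 55402093171125657710543/635389759110670212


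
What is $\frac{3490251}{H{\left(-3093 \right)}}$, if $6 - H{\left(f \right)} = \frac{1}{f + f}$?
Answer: $\frac{21590692686}{37117} \approx 5.8169 \cdot 10^{5}$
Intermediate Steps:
$H{\left(f \right)} = 6 - \frac{1}{2 f}$ ($H{\left(f \right)} = 6 - \frac{1}{f + f} = 6 - \frac{1}{2 f}$)
$\frac{3490251}{H{\left(-3093 \right)}} = \frac{3490251}{6 - \frac{1}{2 \left(-3093\right)}} = \frac{3490251}{6 - - \frac{1}{6186}} = \frac{3490251}{6 + \frac{1}{6186}} = \frac{3490251}{\frac{37117}{6186}} = 3490251 \cdot \frac{6186}{37117} = \frac{21590692686}{37117}$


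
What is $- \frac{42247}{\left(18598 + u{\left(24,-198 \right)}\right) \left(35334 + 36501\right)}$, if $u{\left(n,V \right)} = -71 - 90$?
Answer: $- \frac{42247}{1324421895} \approx -3.1898 \cdot 10^{-5}$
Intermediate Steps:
$u{\left(n,V \right)} = -161$ ($u{\left(n,V \right)} = -71 - 90 = -161$)
$- \frac{42247}{\left(18598 + u{\left(24,-198 \right)}\right) \left(35334 + 36501\right)} = - \frac{42247}{\left(18598 - 161\right) \left(35334 + 36501\right)} = - \frac{42247}{18437 \cdot 71835} = - \frac{42247}{1324421895}$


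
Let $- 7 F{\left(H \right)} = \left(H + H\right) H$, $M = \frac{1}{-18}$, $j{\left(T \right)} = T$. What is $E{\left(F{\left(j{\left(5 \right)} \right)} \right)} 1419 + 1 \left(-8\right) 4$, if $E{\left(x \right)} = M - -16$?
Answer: $\frac{135559}{6} \approx 22593.0$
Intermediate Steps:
$M = - \frac{1}{18} \approx -0.055556$
$F{\left(H \right)} = - \frac{2 H^{2}}{7}$ ($F{\left(H \right)} = - \frac{\left(H + H\right) H}{7} = - \frac{2 H H}{7} = - \frac{2 H^{2}}{7}$)
$E{\left(x \right)} = \frac{287}{18}$ ($E{\left(x \right)} = - \frac{1}{18} - -16 = - \frac{1}{18} + 16 = \frac{287}{18}$)
$E{\left(F{\left(j{\left(5 \right)} \right)} \right)} 1419 + 1 \left(-8\right) 4 = \frac{287}{18} \cdot 1419 + 1 \left(-8\right) 4 = \frac{135751}{6} - 32 = \frac{135559}{6}$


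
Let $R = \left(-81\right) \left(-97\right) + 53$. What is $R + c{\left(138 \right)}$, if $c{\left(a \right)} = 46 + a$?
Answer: $8094$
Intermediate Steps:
$R = 7910$ ($R = 7857 + 53 = 7910$)
$R + c{\left(138 \right)} = 7910 + \left(46 + 138\right) = 7910 + 184 = 8094$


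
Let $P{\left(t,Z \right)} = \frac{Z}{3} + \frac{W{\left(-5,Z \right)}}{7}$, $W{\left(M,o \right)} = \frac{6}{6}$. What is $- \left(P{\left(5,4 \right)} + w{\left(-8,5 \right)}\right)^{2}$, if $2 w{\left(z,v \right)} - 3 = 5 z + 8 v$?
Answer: $- \frac{15625}{1764} \approx -8.8577$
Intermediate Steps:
$w{\left(z,v \right)} = \frac{3}{2} + 4 v + \frac{5 z}{2}$ ($w{\left(z,v \right)} = \frac{3}{2} + \frac{5 z + 8 v}{2} = \frac{3}{2} + \left(4 v + \frac{5 z}{2}\right) = \frac{3}{2} + 4 v + \frac{5 z}{2}$)
$W{\left(M,o \right)} = 1$ ($W{\left(M,o \right)} = 6 \cdot \frac{1}{6} = 1$)
$P{\left(t,Z \right)} = \frac{1}{7} + \frac{Z}{3}$ ($P{\left(t,Z \right)} = \frac{Z}{3} + 1 \cdot \frac{1}{7} = Z \frac{1}{3} + 1 \cdot \frac{1}{7} = \frac{Z}{3} + \frac{1}{7} = \frac{1}{7} + \frac{Z}{3}$)
$- \left(P{\left(5,4 \right)} + w{\left(-8,5 \right)}\right)^{2} = - \left(\left(\frac{1}{7} + \frac{1}{3} \cdot 4\right) + \left(\frac{3}{2} + 4 \cdot 5 + \frac{5}{2} \left(-8\right)\right)\right)^{2} = - \left(\left(\frac{1}{7} + \frac{4}{3}\right) + \left(\frac{3}{2} + 20 - 20\right)\right)^{2} = - \left(\frac{31}{21} + \frac{3}{2}\right)^{2} = - \left(\frac{125}{42}\right)^{2} = \left(-1\right) \frac{15625}{1764} = - \frac{15625}{1764}$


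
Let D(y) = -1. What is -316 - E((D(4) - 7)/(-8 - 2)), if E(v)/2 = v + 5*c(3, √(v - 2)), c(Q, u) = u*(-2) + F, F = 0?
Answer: -1588/5 + 4*I*√30 ≈ -317.6 + 21.909*I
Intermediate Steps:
c(Q, u) = -2*u (c(Q, u) = u*(-2) + 0 = -2*u + 0 = -2*u)
E(v) = -20*√(-2 + v) + 2*v (E(v) = 2*(v + 5*(-2*√(v - 2))) = 2*(v + 5*(-2*√(-2 + v))) = 2*(v - 10*√(-2 + v)) = -20*√(-2 + v) + 2*v)
-316 - E((D(4) - 7)/(-8 - 2)) = -316 - (-20*√(-2 + (-1 - 7)/(-8 - 2)) + 2*((-1 - 7)/(-8 - 2))) = -316 - (-20*√(-2 - 8/(-10)) + 2*(-8/(-10))) = -316 - (-20*√(-2 - 8*(-⅒)) + 2*(-8*(-⅒))) = -316 - (-20*√(-2 + ⅘) + 2*(⅘)) = -316 - (-4*I*√30 + 8/5) = -316 - (8/5 - 4*I*√30) = -316 + (-8/5 + 4*I*√30) = -1588/5 + 4*I*√30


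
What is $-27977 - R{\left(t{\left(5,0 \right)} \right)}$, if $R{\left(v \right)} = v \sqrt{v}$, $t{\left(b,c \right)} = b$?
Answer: $-27977 - 5 \sqrt{5} \approx -27988.0$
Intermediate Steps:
$R{\left(v \right)} = v^{\frac{3}{2}}$
$-27977 - R{\left(t{\left(5,0 \right)} \right)} = -27977 - 5^{\frac{3}{2}} = -27977 - 5 \sqrt{5}$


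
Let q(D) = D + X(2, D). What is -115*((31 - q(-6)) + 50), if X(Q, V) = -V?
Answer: -9315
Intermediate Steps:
q(D) = 0 (q(D) = D - D = 0)
-115*((31 - q(-6)) + 50) = -115*((31 - 1*0) + 50) = -115*((31 + 0) + 50) = -115*(31 + 50) = -115*81 = -9315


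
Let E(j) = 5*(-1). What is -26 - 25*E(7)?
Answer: 99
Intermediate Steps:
E(j) = -5
-26 - 25*E(7) = -26 - 25*(-5) = -26 + 125 = 99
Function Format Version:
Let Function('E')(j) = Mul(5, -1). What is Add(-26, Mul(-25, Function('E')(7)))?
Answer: 99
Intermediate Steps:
Function('E')(j) = -5
Add(-26, Mul(-25, Function('E')(7))) = Add(-26, Mul(-25, -5)) = Add(-26, 125) = 99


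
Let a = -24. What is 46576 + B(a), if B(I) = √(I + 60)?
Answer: 46582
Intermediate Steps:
B(I) = √(60 + I)
46576 + B(a) = 46576 + √(60 - 24) = 46576 + √36 = 46576 + 6 = 46582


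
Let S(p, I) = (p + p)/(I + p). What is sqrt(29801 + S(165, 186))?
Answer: sqrt(45328751)/39 ≈ 172.63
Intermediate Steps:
S(p, I) = 2*p/(I + p) (S(p, I) = (2*p)/(I + p) = 2*p/(I + p))
sqrt(29801 + S(165, 186)) = sqrt(29801 + 2*165/(186 + 165)) = sqrt(29801 + 2*165/351) = sqrt(29801 + 2*165*(1/351)) = sqrt(29801 + 110/117) = sqrt(3486827/117) = sqrt(45328751)/39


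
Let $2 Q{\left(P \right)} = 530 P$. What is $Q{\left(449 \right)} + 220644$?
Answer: $339629$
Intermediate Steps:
$Q{\left(P \right)} = 265 P$ ($Q{\left(P \right)} = \frac{530 P}{2} = 265 P$)
$Q{\left(449 \right)} + 220644 = 265 \cdot 449 + 220644 = 118985 + 220644 = 339629$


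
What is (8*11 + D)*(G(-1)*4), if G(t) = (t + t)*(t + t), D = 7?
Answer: 1520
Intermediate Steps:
G(t) = 4*t² (G(t) = (2*t)*(2*t) = 4*t²)
(8*11 + D)*(G(-1)*4) = (8*11 + 7)*((4*(-1)²)*4) = (88 + 7)*((4*1)*4) = 95*(4*4) = 95*16 = 1520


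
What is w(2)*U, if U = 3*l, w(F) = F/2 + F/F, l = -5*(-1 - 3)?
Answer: 120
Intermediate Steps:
l = 20 (l = -5*(-4) = 20)
w(F) = 1 + F/2 (w(F) = F*(1/2) + 1 = F/2 + 1 = 1 + F/2)
U = 60 (U = 3*20 = 60)
w(2)*U = (1 + (1/2)*2)*60 = (1 + 1)*60 = 2*60 = 120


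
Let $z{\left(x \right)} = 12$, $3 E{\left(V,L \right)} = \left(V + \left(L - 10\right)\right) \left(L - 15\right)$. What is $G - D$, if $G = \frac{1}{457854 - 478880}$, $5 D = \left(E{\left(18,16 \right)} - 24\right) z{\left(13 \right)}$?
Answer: $\frac{4036987}{105130} \approx 38.4$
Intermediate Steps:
$E{\left(V,L \right)} = \frac{\left(-15 + L\right) \left(-10 + L + V\right)}{3}$ ($E{\left(V,L \right)} = \frac{\left(V + \left(L - 10\right)\right) \left(L - 15\right)}{3} = \frac{\left(V + \left(L - 10\right)\right) \left(-15 + L\right)}{3} = \frac{\left(V + \left(-10 + L\right)\right) \left(-15 + L\right)}{3} = \frac{\left(-10 + L + V\right) \left(-15 + L\right)}{3} = \frac{\left(-15 + L\right) \left(-10 + L + V\right)}{3}$)
$D = - \frac{192}{5}$ ($D = \frac{\left(\left(50 - 90 - \frac{400}{3} + \frac{16^{2}}{3} + \frac{1}{3} \cdot 16 \cdot 18\right) - 24\right) 12}{5} = \frac{\left(\left(50 - 90 - \frac{400}{3} + \frac{1}{3} \cdot 256 + 96\right) - 24\right) 12}{5} = \frac{\left(\left(50 - 90 - \frac{400}{3} + \frac{256}{3} + 96\right) - 24\right) 12}{5} = \frac{\left(8 - 24\right) 12}{5} = \frac{\left(-16\right) 12}{5} = \frac{1}{5} \left(-192\right) = - \frac{192}{5} \approx -38.4$)
$G = - \frac{1}{21026}$ ($G = \frac{1}{-21026} = - \frac{1}{21026} \approx -4.756 \cdot 10^{-5}$)
$G - D = - \frac{1}{21026} - - \frac{192}{5} = - \frac{1}{21026} + \frac{192}{5} = \frac{4036987}{105130}$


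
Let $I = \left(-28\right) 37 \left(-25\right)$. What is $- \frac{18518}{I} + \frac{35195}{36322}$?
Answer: $\frac{29867463}{117592475} \approx 0.25399$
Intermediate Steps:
$I = 25900$ ($I = \left(-1036\right) \left(-25\right) = 25900$)
$- \frac{18518}{I} + \frac{35195}{36322} = - \frac{18518}{25900} + \frac{35195}{36322} = \left(-18518\right) \frac{1}{25900} + 35195 \cdot \frac{1}{36322} = - \frac{9259}{12950} + \frac{35195}{36322} = \frac{29867463}{117592475}$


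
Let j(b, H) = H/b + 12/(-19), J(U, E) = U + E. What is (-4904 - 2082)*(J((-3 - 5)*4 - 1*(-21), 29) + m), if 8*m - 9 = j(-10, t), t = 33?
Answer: -98932239/760 ≈ -1.3017e+5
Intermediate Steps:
J(U, E) = E + U
j(b, H) = -12/19 + H/b (j(b, H) = H/b + 12*(-1/19) = H/b - 12/19 = -12/19 + H/b)
m = 963/1520 (m = 9/8 + (-12/19 + 33/(-10))/8 = 9/8 + (-12/19 + 33*(-⅒))/8 = 9/8 + (-12/19 - 33/10)/8 = 9/8 + (⅛)*(-747/190) = 9/8 - 747/1520 = 963/1520 ≈ 0.63355)
(-4904 - 2082)*(J((-3 - 5)*4 - 1*(-21), 29) + m) = (-4904 - 2082)*((29 + ((-3 - 5)*4 - 1*(-21))) + 963/1520) = -6986*((29 + (-8*4 + 21)) + 963/1520) = -6986*((29 + (-32 + 21)) + 963/1520) = -6986*((29 - 11) + 963/1520) = -6986*(18 + 963/1520) = -6986*28323/1520 = -98932239/760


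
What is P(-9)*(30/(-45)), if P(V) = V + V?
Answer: 12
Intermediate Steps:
P(V) = 2*V
P(-9)*(30/(-45)) = (2*(-9))*(30/(-45)) = -540*(-1)/45 = -18*(-2/3) = 12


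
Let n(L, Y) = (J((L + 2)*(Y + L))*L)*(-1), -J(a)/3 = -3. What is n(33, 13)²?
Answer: 88209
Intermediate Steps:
J(a) = 9 (J(a) = -3*(-3) = 9)
n(L, Y) = -9*L (n(L, Y) = (9*L)*(-1) = -9*L)
n(33, 13)² = (-9*33)² = (-297)² = 88209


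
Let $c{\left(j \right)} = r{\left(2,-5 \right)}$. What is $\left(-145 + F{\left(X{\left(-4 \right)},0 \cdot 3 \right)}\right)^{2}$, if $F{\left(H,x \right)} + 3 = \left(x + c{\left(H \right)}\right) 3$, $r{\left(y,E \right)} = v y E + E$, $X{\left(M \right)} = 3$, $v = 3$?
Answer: $64009$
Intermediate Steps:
$r{\left(y,E \right)} = E + 3 E y$ ($r{\left(y,E \right)} = 3 y E + E = 3 E y + E = E + 3 E y$)
$c{\left(j \right)} = -35$ ($c{\left(j \right)} = - 5 \left(1 + 3 \cdot 2\right) = - 5 \left(1 + 6\right) = \left(-5\right) 7 = -35$)
$F{\left(H,x \right)} = -108 + 3 x$ ($F{\left(H,x \right)} = -3 + \left(x - 35\right) 3 = -3 + \left(-35 + x\right) 3 = -3 + \left(-105 + 3 x\right) = -108 + 3 x$)
$\left(-145 + F{\left(X{\left(-4 \right)},0 \cdot 3 \right)}\right)^{2} = \left(-145 - \left(108 - 3 \cdot 0 \cdot 3\right)\right)^{2} = \left(-145 + \left(-108 + 3 \cdot 0\right)\right)^{2} = \left(-145 + \left(-108 + 0\right)\right)^{2} = \left(-145 - 108\right)^{2} = \left(-253\right)^{2} = 64009$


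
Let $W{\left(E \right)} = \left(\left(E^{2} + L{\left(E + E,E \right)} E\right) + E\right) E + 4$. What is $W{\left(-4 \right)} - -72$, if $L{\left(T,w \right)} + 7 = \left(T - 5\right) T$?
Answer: $1580$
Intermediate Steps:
$L{\left(T,w \right)} = -7 + T \left(-5 + T\right)$ ($L{\left(T,w \right)} = -7 + \left(T - 5\right) T = -7 + \left(-5 + T\right) T = -7 + T \left(-5 + T\right)$)
$W{\left(E \right)} = 4 + E \left(E + E^{2} + E \left(-7 - 10 E + 4 E^{2}\right)\right)$ ($W{\left(E \right)} = \left(\left(E^{2} + \left(-7 + \left(E + E\right)^{2} - 5 \left(E + E\right)\right) E\right) + E\right) E + 4 = \left(\left(E^{2} + \left(-7 + \left(2 E\right)^{2} - 5 \cdot 2 E\right) E\right) + E\right) E + 4 = \left(\left(E^{2} + \left(-7 + 4 E^{2} - 10 E\right) E\right) + E\right) E + 4 = \left(\left(E^{2} + \left(-7 - 10 E + 4 E^{2}\right) E\right) + E\right) E + 4 = \left(\left(E^{2} + E \left(-7 - 10 E + 4 E^{2}\right)\right) + E\right) E + 4 = \left(E + E^{2} + E \left(-7 - 10 E + 4 E^{2}\right)\right) E + 4 = E \left(E + E^{2} + E \left(-7 - 10 E + 4 E^{2}\right)\right) + 4 = 4 + E \left(E + E^{2} + E \left(-7 - 10 E + 4 E^{2}\right)\right)$)
$W{\left(-4 \right)} - -72 = \left(4 - 9 \left(-4\right)^{3} - 6 \left(-4\right)^{2} + 4 \left(-4\right)^{4}\right) - -72 = \left(4 - -576 - 96 + 4 \cdot 256\right) + 72 = \left(4 + 576 - 96 + 1024\right) + 72 = 1508 + 72 = 1580$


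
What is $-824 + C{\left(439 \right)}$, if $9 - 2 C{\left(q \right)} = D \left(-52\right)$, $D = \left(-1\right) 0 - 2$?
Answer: $- \frac{1743}{2} \approx -871.5$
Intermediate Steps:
$D = -2$ ($D = 0 - 2 = -2$)
$C{\left(q \right)} = - \frac{95}{2}$ ($C{\left(q \right)} = \frac{9}{2} - \frac{\left(-2\right) \left(-52\right)}{2} = \frac{9}{2} - 52 = - \frac{95}{2}$)
$-824 + C{\left(439 \right)} = -824 - \frac{95}{2} = - \frac{1743}{2}$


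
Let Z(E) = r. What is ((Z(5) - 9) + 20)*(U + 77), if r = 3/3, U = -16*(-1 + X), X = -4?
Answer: 1884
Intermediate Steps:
U = 80 (U = -16*(-1 - 4) = -16*(-5) = 80)
r = 1 (r = 3*(⅓) = 1)
Z(E) = 1
((Z(5) - 9) + 20)*(U + 77) = ((1 - 9) + 20)*(80 + 77) = (-8 + 20)*157 = 12*157 = 1884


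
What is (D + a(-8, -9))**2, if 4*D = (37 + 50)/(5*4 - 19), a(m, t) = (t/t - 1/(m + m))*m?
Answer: 2809/16 ≈ 175.56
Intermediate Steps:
a(m, t) = m*(1 - 1/(2*m)) (a(m, t) = (1 - 1/(2*m))*m = m*(1 - 1/(2*m)))
D = 87/4 (D = ((37 + 50)/(5*4 - 19))/4 = (87/(20 - 19))/4 = (87/1)/4 = (87*1)/4 = (1/4)*87 = 87/4 ≈ 21.750)
(D + a(-8, -9))**2 = (87/4 + (-1/2 - 8))**2 = (87/4 - 17/2)**2 = (53/4)**2 = 2809/16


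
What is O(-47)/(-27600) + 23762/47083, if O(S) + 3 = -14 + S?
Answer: 41177782/81218175 ≈ 0.50700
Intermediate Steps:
O(S) = -17 + S (O(S) = -3 + (-14 + S) = -17 + S)
O(-47)/(-27600) + 23762/47083 = (-17 - 47)/(-27600) + 23762/47083 = -64*(-1/27600) + 23762*(1/47083) = 4/1725 + 23762/47083 = 41177782/81218175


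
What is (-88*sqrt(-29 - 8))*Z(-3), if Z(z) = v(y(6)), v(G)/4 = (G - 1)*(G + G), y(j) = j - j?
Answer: 0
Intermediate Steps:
y(j) = 0
v(G) = 8*G*(-1 + G) (v(G) = 4*((G - 1)*(G + G)) = 4*((-1 + G)*(2*G)) = 4*(2*G*(-1 + G)) = 8*G*(-1 + G))
Z(z) = 0 (Z(z) = 8*0*(-1 + 0) = 8*0*(-1) = 0)
(-88*sqrt(-29 - 8))*Z(-3) = -88*sqrt(-29 - 8)*0 = -88*I*sqrt(37)*0 = 0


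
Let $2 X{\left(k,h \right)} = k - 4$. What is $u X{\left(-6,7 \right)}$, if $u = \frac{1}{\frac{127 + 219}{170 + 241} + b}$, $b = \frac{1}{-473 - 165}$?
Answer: $- \frac{1311090}{220337} \approx -5.9504$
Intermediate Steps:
$b = - \frac{1}{638}$ ($b = \frac{1}{-638} = - \frac{1}{638} \approx -0.0015674$)
$X{\left(k,h \right)} = -2 + \frac{k}{2}$ ($X{\left(k,h \right)} = \frac{k - 4}{2} = \frac{-4 + k}{2} = -2 + \frac{k}{2}$)
$u = \frac{262218}{220337}$ ($u = \frac{1}{\frac{127 + 219}{170 + 241} - \frac{1}{638}} = \frac{1}{\frac{346}{411} - \frac{1}{638}} = \frac{1}{\frac{220337}{262218}} = \frac{262218}{220337} \approx 1.1901$)
$u X{\left(-6,7 \right)} = \frac{262218 \left(-2 + \frac{1}{2} \left(-6\right)\right)}{220337} = \frac{262218 \left(-2 - 3\right)}{220337} = \frac{262218}{220337} \left(-5\right) = - \frac{1311090}{220337}$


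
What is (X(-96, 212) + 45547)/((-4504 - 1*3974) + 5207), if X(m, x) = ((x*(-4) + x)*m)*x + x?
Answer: -12989631/3271 ≈ -3971.1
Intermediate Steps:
X(m, x) = x - 3*m*x² (X(m, x) = ((-4*x + x)*m)*x + x = ((-3*x)*m)*x + x = (-3*m*x)*x + x = -3*m*x² + x = x - 3*m*x²)
(X(-96, 212) + 45547)/((-4504 - 1*3974) + 5207) = (212*(1 - 3*(-96)*212) + 45547)/((-4504 - 1*3974) + 5207) = (212*(1 + 61056) + 45547)/((-4504 - 3974) + 5207) = (212*61057 + 45547)/(-8478 + 5207) = (12944084 + 45547)/(-3271) = 12989631*(-1/3271) = -12989631/3271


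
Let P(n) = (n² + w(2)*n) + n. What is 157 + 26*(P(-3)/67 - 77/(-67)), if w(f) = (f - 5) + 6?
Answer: 12443/67 ≈ 185.72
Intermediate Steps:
w(f) = 1 + f (w(f) = (-5 + f) + 6 = 1 + f)
P(n) = n² + 4*n (P(n) = (n² + (1 + 2)*n) + n = (n² + 3*n) + n = n² + 4*n)
157 + 26*(P(-3)/67 - 77/(-67)) = 157 + 26*(-3*(4 - 3)/67 - 77/(-67)) = 157 + 26*(-3*1*(1/67) - 77*(-1/67)) = 157 + 26*(-3*1/67 + 77/67) = 157 + 26*(-3/67 + 77/67) = 157 + 26*(74/67) = 157 + 1924/67 = 12443/67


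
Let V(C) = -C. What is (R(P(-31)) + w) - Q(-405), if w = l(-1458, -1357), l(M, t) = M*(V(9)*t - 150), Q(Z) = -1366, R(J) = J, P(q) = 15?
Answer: -17586473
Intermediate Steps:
l(M, t) = M*(-150 - 9*t) (l(M, t) = M*((-1*9)*t - 150) = M*(-9*t - 150) = M*(-150 - 9*t))
w = -17587854 (w = -3*(-1458)*(50 + 3*(-1357)) = -3*(-1458)*(50 - 4071) = -3*(-1458)*(-4021) = -17587854)
(R(P(-31)) + w) - Q(-405) = (15 - 17587854) - 1*(-1366) = -17587839 + 1366 = -17586473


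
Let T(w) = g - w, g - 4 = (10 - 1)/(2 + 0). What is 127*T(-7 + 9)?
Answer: 1651/2 ≈ 825.50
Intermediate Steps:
g = 17/2 (g = 4 + (10 - 1)/(2 + 0) = 4 + 9/2 = 17/2 ≈ 8.5000)
T(w) = 17/2 - w
127*T(-7 + 9) = 127*(17/2 - (-7 + 9)) = 127*(17/2 - 1*2) = 127*(17/2 - 2) = 127*(13/2) = 1651/2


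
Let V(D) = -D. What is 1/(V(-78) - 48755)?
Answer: -1/48677 ≈ -2.0544e-5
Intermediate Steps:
1/(V(-78) - 48755) = 1/(-1*(-78) - 48755) = 1/(78 - 48755) = 1/(-48677) = -1/48677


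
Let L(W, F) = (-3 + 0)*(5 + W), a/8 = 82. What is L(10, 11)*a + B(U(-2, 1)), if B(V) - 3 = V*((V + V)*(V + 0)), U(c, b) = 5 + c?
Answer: -29463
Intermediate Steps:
a = 656 (a = 8*82 = 656)
L(W, F) = -15 - 3*W (L(W, F) = -3*(5 + W) = -15 - 3*W)
B(V) = 3 + 2*V**3 (B(V) = 3 + V*((V + V)*(V + 0)) = 3 + V*((2*V)*V) = 3 + V*(2*V**2) = 3 + 2*V**3)
L(10, 11)*a + B(U(-2, 1)) = (-15 - 3*10)*656 + (3 + 2*(5 - 2)**3) = (-15 - 30)*656 + (3 + 2*3**3) = -45*656 + (3 + 2*27) = -29520 + (3 + 54) = -29520 + 57 = -29463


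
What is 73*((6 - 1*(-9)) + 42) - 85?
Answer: 4076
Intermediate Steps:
73*((6 - 1*(-9)) + 42) - 85 = 73*((6 + 9) + 42) - 85 = 73*(15 + 42) - 85 = 73*57 - 85 = 4161 - 85 = 4076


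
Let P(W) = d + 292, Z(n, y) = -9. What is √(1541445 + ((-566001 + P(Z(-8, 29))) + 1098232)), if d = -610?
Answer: √2073358 ≈ 1439.9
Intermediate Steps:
P(W) = -318 (P(W) = -610 + 292 = -318)
√(1541445 + ((-566001 + P(Z(-8, 29))) + 1098232)) = √(1541445 + ((-566001 - 318) + 1098232)) = √(1541445 + (-566319 + 1098232)) = √(1541445 + 531913) = √2073358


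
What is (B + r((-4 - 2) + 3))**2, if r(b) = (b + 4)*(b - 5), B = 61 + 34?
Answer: 7569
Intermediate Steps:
B = 95
r(b) = (-5 + b)*(4 + b) (r(b) = (4 + b)*(-5 + b) = (-5 + b)*(4 + b))
(B + r((-4 - 2) + 3))**2 = (95 + (-20 + ((-4 - 2) + 3)**2 - ((-4 - 2) + 3)))**2 = (95 + (-20 + (-6 + 3)**2 - (-6 + 3)))**2 = (95 + (-20 + (-3)**2 - 1*(-3)))**2 = (95 + (-20 + 9 + 3))**2 = (95 - 8)**2 = 87**2 = 7569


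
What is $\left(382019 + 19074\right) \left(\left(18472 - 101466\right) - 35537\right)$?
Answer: $-47541954383$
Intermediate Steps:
$\left(382019 + 19074\right) \left(\left(18472 - 101466\right) - 35537\right) = 401093 \left(-82994 - 35537\right) = 401093 \left(-118531\right) = -47541954383$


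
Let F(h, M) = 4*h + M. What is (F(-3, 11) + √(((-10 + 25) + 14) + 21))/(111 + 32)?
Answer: -1/143 + 5*√2/143 ≈ 0.042455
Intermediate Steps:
F(h, M) = M + 4*h
(F(-3, 11) + √(((-10 + 25) + 14) + 21))/(111 + 32) = ((11 + 4*(-3)) + √(((-10 + 25) + 14) + 21))/(111 + 32) = ((11 - 12) + √((15 + 14) + 21))/143 = (-1 + √(29 + 21))*(1/143) = (-1 + √50)*(1/143) = (-1 + 5*√2)*(1/143) = -1/143 + 5*√2/143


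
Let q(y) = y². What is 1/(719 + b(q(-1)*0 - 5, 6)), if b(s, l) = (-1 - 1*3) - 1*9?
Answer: 1/706 ≈ 0.0014164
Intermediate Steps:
b(s, l) = -13 (b(s, l) = (-1 - 3) - 9 = -4 - 9 = -13)
1/(719 + b(q(-1)*0 - 5, 6)) = 1/(719 - 13) = 1/706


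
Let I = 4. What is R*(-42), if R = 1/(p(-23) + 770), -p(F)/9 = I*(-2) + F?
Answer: -42/1049 ≈ -0.040038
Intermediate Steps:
p(F) = 72 - 9*F (p(F) = -9*(4*(-2) + F) = -9*(-8 + F) = 72 - 9*F)
R = 1/1049 (R = 1/((72 - 9*(-23)) + 770) = 1/((72 + 207) + 770) = 1/(279 + 770) = 1/1049 ≈ 0.00095329)
R*(-42) = (1/1049)*(-42) = -42/1049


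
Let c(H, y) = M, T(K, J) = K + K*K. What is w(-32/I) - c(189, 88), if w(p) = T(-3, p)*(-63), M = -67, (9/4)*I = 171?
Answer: -311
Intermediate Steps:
I = 76 (I = (4/9)*171 = 76)
T(K, J) = K + K²
c(H, y) = -67
w(p) = -378 (w(p) = -3*(1 - 3)*(-63) = -3*(-2)*(-63) = 6*(-63) = -378)
w(-32/I) - c(189, 88) = -378 - 1*(-67) = -378 + 67 = -311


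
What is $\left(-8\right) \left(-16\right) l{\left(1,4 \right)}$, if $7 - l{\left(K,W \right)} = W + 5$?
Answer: $-256$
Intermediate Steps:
$l{\left(K,W \right)} = 2 - W$ ($l{\left(K,W \right)} = 7 - \left(W + 5\right) = 7 - \left(5 + W\right) = 2 - W$)
$\left(-8\right) \left(-16\right) l{\left(1,4 \right)} = \left(-8\right) \left(-16\right) \left(2 - 4\right) = 128 \left(2 - 4\right) = 128 \left(-2\right) = -256$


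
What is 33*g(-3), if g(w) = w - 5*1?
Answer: -264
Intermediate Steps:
g(w) = -5 + w (g(w) = w - 5 = -5 + w)
33*g(-3) = 33*(-5 - 3) = 33*(-8) = -264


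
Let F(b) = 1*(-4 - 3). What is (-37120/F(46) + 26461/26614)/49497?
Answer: 2880749/26883942 ≈ 0.10715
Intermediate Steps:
F(b) = -7 (F(b) = 1*(-7) = -7)
(-37120/F(46) + 26461/26614)/49497 = (-37120/(-7) + 26461/26614)/49497 = (-37120*(-⅐) + 26461*(1/26614))*(1/49497) = (37120/7 + 26461/26614)*(1/49497) = (20165243/3802)*(1/49497) = 2880749/26883942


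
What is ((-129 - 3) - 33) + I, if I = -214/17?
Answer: -3019/17 ≈ -177.59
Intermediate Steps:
I = -214/17 (I = -214*1/17 = -214/17 ≈ -12.588)
((-129 - 3) - 33) + I = ((-129 - 3) - 33) - 214/17 = (-132 - 33) - 214/17 = -165 - 214/17 = -3019/17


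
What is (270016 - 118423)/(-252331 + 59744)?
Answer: -151593/192587 ≈ -0.78714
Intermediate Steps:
(270016 - 118423)/(-252331 + 59744) = 151593/(-192587) = 151593*(-1/192587) = -151593/192587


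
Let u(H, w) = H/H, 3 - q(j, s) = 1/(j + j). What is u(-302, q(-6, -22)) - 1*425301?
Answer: -425300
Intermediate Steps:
q(j, s) = 3 - 1/(2*j) (q(j, s) = 3 - 1/(j + j) = 3 - 1/(2*j))
u(H, w) = 1
u(-302, q(-6, -22)) - 1*425301 = 1 - 1*425301 = 1 - 425301 = -425300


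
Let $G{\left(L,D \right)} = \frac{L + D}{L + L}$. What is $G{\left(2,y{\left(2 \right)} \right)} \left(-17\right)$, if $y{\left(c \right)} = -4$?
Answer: $\frac{17}{2} \approx 8.5$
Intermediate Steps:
$G{\left(L,D \right)} = \frac{D + L}{2 L}$
$G{\left(2,y{\left(2 \right)} \right)} \left(-17\right) = \frac{-4 + 2}{2 \cdot 2} \left(-17\right) = \frac{1}{2} \cdot \frac{1}{2} \left(-2\right) \left(-17\right) = \left(- \frac{1}{2}\right) \left(-17\right) = \frac{17}{2}$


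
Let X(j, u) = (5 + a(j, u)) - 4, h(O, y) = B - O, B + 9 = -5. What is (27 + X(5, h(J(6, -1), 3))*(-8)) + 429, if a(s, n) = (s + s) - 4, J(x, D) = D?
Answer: 400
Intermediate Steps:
B = -14 (B = -9 - 5 = -14)
a(s, n) = -4 + 2*s (a(s, n) = 2*s - 4 = -4 + 2*s)
h(O, y) = -14 - O
X(j, u) = -3 + 2*j (X(j, u) = (5 + (-4 + 2*j)) - 4 = (1 + 2*j) - 4 = -3 + 2*j)
(27 + X(5, h(J(6, -1), 3))*(-8)) + 429 = (27 + (-3 + 2*5)*(-8)) + 429 = (27 + (-3 + 10)*(-8)) + 429 = (27 + 7*(-8)) + 429 = (27 - 56) + 429 = -29 + 429 = 400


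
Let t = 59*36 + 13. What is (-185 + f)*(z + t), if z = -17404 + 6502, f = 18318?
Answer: -158935745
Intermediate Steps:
z = -10902
t = 2137 (t = 2124 + 13 = 2137)
(-185 + f)*(z + t) = (-185 + 18318)*(-10902 + 2137) = 18133*(-8765) = -158935745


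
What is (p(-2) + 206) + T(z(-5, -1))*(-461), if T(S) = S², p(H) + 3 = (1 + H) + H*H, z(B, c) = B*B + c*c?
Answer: -311430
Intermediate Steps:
z(B, c) = B² + c²
p(H) = -2 + H + H² (p(H) = -3 + ((1 + H) + H*H) = -3 + ((1 + H) + H²) = -3 + (1 + H + H²) = -2 + H + H²)
(p(-2) + 206) + T(z(-5, -1))*(-461) = ((-2 - 2 + (-2)²) + 206) + ((-5)² + (-1)²)²*(-461) = ((-2 - 2 + 4) + 206) + (25 + 1)²*(-461) = (0 + 206) + 26²*(-461) = 206 + 676*(-461) = 206 - 311636 = -311430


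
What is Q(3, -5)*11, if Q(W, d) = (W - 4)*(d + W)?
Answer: 22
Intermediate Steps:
Q(W, d) = (-4 + W)*(W + d)
Q(3, -5)*11 = (3² - 4*3 - 4*(-5) + 3*(-5))*11 = (9 - 12 + 20 - 15)*11 = 2*11 = 22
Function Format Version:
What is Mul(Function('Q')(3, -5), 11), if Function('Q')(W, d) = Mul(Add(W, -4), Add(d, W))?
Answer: 22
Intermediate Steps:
Function('Q')(W, d) = Mul(Add(-4, W), Add(W, d))
Mul(Function('Q')(3, -5), 11) = Mul(Add(Pow(3, 2), Mul(-4, 3), Mul(-4, -5), Mul(3, -5)), 11) = Mul(Add(9, -12, 20, -15), 11) = Mul(2, 11) = 22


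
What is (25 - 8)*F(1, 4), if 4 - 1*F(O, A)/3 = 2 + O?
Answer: 51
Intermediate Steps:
F(O, A) = 6 - 3*O (F(O, A) = 12 - 3*(2 + O) = 12 + (-6 - 3*O) = 6 - 3*O)
(25 - 8)*F(1, 4) = (25 - 8)*(6 - 3*1) = 17*(6 - 3) = 17*3 = 51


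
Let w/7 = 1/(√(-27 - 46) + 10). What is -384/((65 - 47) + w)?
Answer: -1222656/58621 - 2688*I*√73/58621 ≈ -20.857 - 0.39178*I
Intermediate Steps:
w = 7/(10 + I*√73) (w = 7/(√(-27 - 46) + 10) = 7/(√(-73) + 10) = 7/(I*√73 + 10) = 7/(10 + I*√73) ≈ 0.40462 - 0.34571*I)
-384/((65 - 47) + w) = -384/((65 - 47) + (70/173 - 7*I*√73/173)) = -384/(18 + (70/173 - 7*I*√73/173)) = -384/(3184/173 - 7*I*√73/173)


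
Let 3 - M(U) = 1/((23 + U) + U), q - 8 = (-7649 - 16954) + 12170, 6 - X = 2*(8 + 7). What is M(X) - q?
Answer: 310701/25 ≈ 12428.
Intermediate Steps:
X = -24 (X = 6 - 2*(8 + 7) = 6 - 2*15 = 6 - 1*30 = 6 - 30 = -24)
q = -12425 (q = 8 + ((-7649 - 16954) + 12170) = 8 + (-24603 + 12170) = 8 - 12433 = -12425)
M(U) = 3 - 1/(23 + 2*U) (M(U) = 3 - 1/((23 + U) + U) = 3 - 1/(23 + 2*U))
M(X) - q = 2*(34 + 3*(-24))/(23 + 2*(-24)) - 1*(-12425) = 2*(34 - 72)/(23 - 48) + 12425 = 2*(-38)/(-25) + 12425 = 2*(-1/25)*(-38) + 12425 = 76/25 + 12425 = 310701/25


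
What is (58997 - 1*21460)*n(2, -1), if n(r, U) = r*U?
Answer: -75074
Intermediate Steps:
n(r, U) = U*r
(58997 - 1*21460)*n(2, -1) = (58997 - 1*21460)*(-1*2) = (58997 - 21460)*(-2) = 37537*(-2) = -75074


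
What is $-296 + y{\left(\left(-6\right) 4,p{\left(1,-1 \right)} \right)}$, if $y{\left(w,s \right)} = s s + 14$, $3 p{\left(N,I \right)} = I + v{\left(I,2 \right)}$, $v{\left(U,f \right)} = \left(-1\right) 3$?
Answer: $- \frac{2522}{9} \approx -280.22$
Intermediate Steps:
$v{\left(U,f \right)} = -3$
$p{\left(N,I \right)} = -1 + \frac{I}{3}$ ($p{\left(N,I \right)} = \frac{I - 3}{3} = \frac{-3 + I}{3} = -1 + \frac{I}{3}$)
$y{\left(w,s \right)} = 14 + s^{2}$ ($y{\left(w,s \right)} = s^{2} + 14 = 14 + s^{2}$)
$-296 + y{\left(\left(-6\right) 4,p{\left(1,-1 \right)} \right)} = -296 + \left(14 + \left(-1 + \frac{1}{3} \left(-1\right)\right)^{2}\right) = -296 + \left(14 + \left(-1 - \frac{1}{3}\right)^{2}\right) = -296 + \left(14 + \left(- \frac{4}{3}\right)^{2}\right) = -296 + \left(14 + \frac{16}{9}\right) = -296 + \frac{142}{9} = - \frac{2522}{9}$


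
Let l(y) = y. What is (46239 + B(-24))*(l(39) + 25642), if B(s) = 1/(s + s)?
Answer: 56998234751/48 ≈ 1.1875e+9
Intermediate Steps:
B(s) = 1/(2*s)
(46239 + B(-24))*(l(39) + 25642) = (46239 + (½)/(-24))*(39 + 25642) = (46239 + (½)*(-1/24))*25681 = (46239 - 1/48)*25681 = (2219471/48)*25681 = 56998234751/48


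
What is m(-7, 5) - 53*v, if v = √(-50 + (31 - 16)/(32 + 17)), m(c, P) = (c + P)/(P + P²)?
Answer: -1/15 - 53*I*√2435/7 ≈ -0.066667 - 373.62*I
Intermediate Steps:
m(c, P) = (P + c)/(P + P²)
v = I*√2435/7 (v = √(-50 + 15/49) = √(-2435/49) = I*√2435/7 ≈ 7.0494*I)
m(-7, 5) - 53*v = (5 - 7)/(5*(1 + 5)) - 53*I*√2435/7 = (⅕)*(-2)/6 - 53*I*√2435/7 = (⅕)*(⅙)*(-2) - 53*I*√2435/7 = -1/15 - 53*I*√2435/7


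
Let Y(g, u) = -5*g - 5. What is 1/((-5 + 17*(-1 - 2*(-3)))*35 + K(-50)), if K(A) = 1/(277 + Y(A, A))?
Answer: 522/1461601 ≈ 0.00035714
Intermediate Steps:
Y(g, u) = -5 - 5*g
K(A) = 1/(272 - 5*A) (K(A) = 1/(277 + (-5 - 5*A)) = 1/(272 - 5*A))
1/((-5 + 17*(-1 - 2*(-3)))*35 + K(-50)) = 1/((-5 + 17*(-1 - 2*(-3)))*35 - 1/(-272 + 5*(-50))) = 1/((-5 + 17*(-1 + 6))*35 - 1/(-272 - 250)) = 1/((-5 + 17*5)*35 - 1/(-522)) = 1/((-5 + 85)*35 - 1*(-1/522)) = 1/(80*35 + 1/522) = 1/(2800 + 1/522) = 1/(1461601/522) = 522/1461601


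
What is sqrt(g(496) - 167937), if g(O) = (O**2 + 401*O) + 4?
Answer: sqrt(276979) ≈ 526.29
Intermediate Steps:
g(O) = 4 + O**2 + 401*O
sqrt(g(496) - 167937) = sqrt((4 + 496**2 + 401*496) - 167937) = sqrt((4 + 246016 + 198896) - 167937) = sqrt(444916 - 167937) = sqrt(276979)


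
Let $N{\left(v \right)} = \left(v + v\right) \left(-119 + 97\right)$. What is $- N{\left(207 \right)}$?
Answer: $9108$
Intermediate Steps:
$N{\left(v \right)} = - 44 v$ ($N{\left(v \right)} = 2 v \left(-22\right) = - 44 v$)
$- N{\left(207 \right)} = - \left(-44\right) 207 = \left(-1\right) \left(-9108\right) = 9108$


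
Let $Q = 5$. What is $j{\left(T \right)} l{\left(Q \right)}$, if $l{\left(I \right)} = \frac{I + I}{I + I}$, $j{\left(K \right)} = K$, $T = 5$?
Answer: $5$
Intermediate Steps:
$l{\left(I \right)} = 1$ ($l{\left(I \right)} = \frac{2 I}{2 I} = 2 I \frac{1}{2 I} = 1$)
$j{\left(T \right)} l{\left(Q \right)} = 5 \cdot 1 = 5$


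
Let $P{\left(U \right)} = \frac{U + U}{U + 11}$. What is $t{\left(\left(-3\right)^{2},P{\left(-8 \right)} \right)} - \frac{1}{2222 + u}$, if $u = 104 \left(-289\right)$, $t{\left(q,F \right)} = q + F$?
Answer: $\frac{102059}{27834} \approx 3.6667$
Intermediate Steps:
$P{\left(U \right)} = \frac{2 U}{11 + U}$
$t{\left(q,F \right)} = F + q$
$u = -30056$
$t{\left(\left(-3\right)^{2},P{\left(-8 \right)} \right)} - \frac{1}{2222 + u} = \left(2 \left(-8\right) \frac{1}{11 - 8} + \left(-3\right)^{2}\right) - \frac{1}{2222 - 30056} = \left(2 \left(-8\right) \frac{1}{3} + 9\right) - \frac{1}{-27834} = \left(2 \left(-8\right) \frac{1}{3} + 9\right) - - \frac{1}{27834} = \left(- \frac{16}{3} + 9\right) + \frac{1}{27834} = \frac{11}{3} + \frac{1}{27834} = \frac{102059}{27834}$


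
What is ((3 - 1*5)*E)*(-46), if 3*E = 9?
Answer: 276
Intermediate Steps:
E = 3 (E = (⅓)*9 = 3)
((3 - 1*5)*E)*(-46) = ((3 - 1*5)*3)*(-46) = ((3 - 5)*3)*(-46) = -2*3*(-46) = -6*(-46) = 276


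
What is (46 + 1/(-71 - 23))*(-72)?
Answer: -155628/47 ≈ -3311.2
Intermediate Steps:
(46 + 1/(-71 - 23))*(-72) = (46 + 1/(-94))*(-72) = (46 - 1/94)*(-72) = (4323/94)*(-72) = -155628/47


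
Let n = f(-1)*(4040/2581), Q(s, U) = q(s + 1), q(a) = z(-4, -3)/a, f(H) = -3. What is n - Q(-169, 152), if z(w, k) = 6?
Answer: -336779/72268 ≈ -4.6601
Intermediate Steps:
q(a) = 6/a
Q(s, U) = 6/(1 + s) (Q(s, U) = 6/(s + 1) = 6/(1 + s))
n = -12120/2581 ≈ -4.6959
n - Q(-169, 152) = -12120/2581 - 6/(1 - 169) = -12120/2581 - 6/(-168) = -12120/2581 - 6*(-1)/168 = -12120/2581 - 1*(-1/28) = -12120/2581 + 1/28 = -336779/72268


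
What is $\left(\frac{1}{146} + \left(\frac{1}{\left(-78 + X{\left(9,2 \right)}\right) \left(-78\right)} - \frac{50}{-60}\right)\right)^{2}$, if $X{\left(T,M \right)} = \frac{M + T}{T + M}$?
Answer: $\frac{135748770481}{192227879844} \approx 0.70619$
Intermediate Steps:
$X{\left(T,M \right)} = 1$ ($X{\left(T,M \right)} = \frac{M + T}{M + T} = 1$)
$\left(\frac{1}{146} + \left(\frac{1}{\left(-78 + X{\left(9,2 \right)}\right) \left(-78\right)} - \frac{50}{-60}\right)\right)^{2} = \left(\frac{1}{146} + \left(\frac{1}{\left(-78 + 1\right) \left(-78\right)} - \frac{50}{-60}\right)\right)^{2} = \left(\frac{1}{146} + \left(\frac{1}{-77} \left(- \frac{1}{78}\right) - - \frac{5}{6}\right)\right)^{2} = \left(\frac{1}{146} + \left(\left(- \frac{1}{77}\right) \left(- \frac{1}{78}\right) + \frac{5}{6}\right)\right)^{2} = \left(\frac{1}{146} + \left(\frac{1}{6006} + \frac{5}{6}\right)\right)^{2} = \left(\frac{1}{146} + \frac{2503}{3003}\right)^{2} = \left(\frac{368441}{438438}\right)^{2} = \frac{135748770481}{192227879844}$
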